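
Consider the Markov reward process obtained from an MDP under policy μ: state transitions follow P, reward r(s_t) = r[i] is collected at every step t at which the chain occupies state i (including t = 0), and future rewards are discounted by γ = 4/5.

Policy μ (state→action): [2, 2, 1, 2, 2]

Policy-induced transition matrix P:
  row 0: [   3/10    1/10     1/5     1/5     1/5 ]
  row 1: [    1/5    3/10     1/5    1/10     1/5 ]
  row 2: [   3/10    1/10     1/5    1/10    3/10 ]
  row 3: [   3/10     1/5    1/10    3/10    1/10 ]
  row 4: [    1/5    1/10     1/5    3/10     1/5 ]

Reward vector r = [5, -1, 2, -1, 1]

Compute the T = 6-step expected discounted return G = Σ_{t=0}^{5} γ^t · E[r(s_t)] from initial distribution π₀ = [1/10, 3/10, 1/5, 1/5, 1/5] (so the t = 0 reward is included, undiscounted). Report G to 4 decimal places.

t=0: π = [0.1000, 0.3000, 0.2000, 0.2000, 0.2000], E[r] = 0.6000, γ^t·E[r] = 0.600000, running G = 0.600000
t=1: π = [0.2500, 0.1800, 0.1800, 0.1900, 0.2000], E[r] = 1.4400, γ^t·E[r] = 1.152000, running G = 1.752000
t=2: π = [0.2620, 0.1550, 0.1810, 0.2030, 0.1990], E[r] = 1.5130, γ^t·E[r] = 0.968320, running G = 2.720320
t=3: π = [0.2646, 0.1513, 0.1797, 0.2066, 0.1978], E[r] = 1.5223, γ^t·E[r] = 0.779418, running G = 3.499738
t=4: π = [0.2651, 0.1509, 0.1793, 0.2073, 0.1973], E[r] = 1.5232, γ^t·E[r] = 0.623895, running G = 4.123632
t=5: π = [0.2652, 0.1509, 0.1793, 0.2074, 0.1972], E[r] = 1.5233, γ^t·E[r] = 0.499142, running G = 4.622774

G = 4.6228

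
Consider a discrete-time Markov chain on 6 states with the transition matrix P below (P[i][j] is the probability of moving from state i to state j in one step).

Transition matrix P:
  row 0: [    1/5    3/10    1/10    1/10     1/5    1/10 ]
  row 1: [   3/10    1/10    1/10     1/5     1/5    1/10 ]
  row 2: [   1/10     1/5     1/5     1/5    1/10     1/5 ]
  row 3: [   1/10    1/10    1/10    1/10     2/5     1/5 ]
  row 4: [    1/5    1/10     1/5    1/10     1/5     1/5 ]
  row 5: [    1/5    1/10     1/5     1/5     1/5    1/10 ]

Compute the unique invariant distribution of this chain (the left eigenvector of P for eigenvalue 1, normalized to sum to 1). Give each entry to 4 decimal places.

Balance equations π_j = Σ_i π_i·P[i][j]:
  π_0 = 1/5·π_0 + 3/10·π_1 + 1/10·π_2 + 1/10·π_3 + 1/5·π_4 + 1/5·π_5
  π_1 = 3/10·π_0 + 1/10·π_1 + 1/5·π_2 + 1/10·π_3 + 1/10·π_4 + 1/10·π_5
  π_2 = 1/10·π_0 + 1/10·π_1 + 1/5·π_2 + 1/10·π_3 + 1/5·π_4 + 1/5·π_5
  π_3 = 1/10·π_0 + 1/5·π_1 + 1/5·π_2 + 1/10·π_3 + 1/10·π_4 + 1/5·π_5
  π_4 = 1/5·π_0 + 1/5·π_1 + 1/10·π_2 + 2/5·π_3 + 1/5·π_4 + 1/5·π_5
  normalize: π_0 + π_1 + π_2 + π_3 + π_4 + π_5 = 1
Solving the linear system gives exactly π = [10093/54407, 16569/108814, 8252/54407, 15833/108814, 23279/108814, 16443/108814].

π = [0.1855, 0.1523, 0.1517, 0.1455, 0.2139, 0.1511]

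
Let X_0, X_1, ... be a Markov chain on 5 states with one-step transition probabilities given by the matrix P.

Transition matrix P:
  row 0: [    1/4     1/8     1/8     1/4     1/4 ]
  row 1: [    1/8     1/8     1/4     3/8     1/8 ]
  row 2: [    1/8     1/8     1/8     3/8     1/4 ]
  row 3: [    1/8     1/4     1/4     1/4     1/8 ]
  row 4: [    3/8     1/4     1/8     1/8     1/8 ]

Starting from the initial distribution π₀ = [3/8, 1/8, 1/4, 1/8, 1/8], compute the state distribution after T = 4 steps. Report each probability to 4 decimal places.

t=0: π = [0.3750, 0.1250, 0.2500, 0.1250, 0.1250]
t=1: π = [0.2031, 0.1563, 0.1563, 0.2813, 0.2031]
t=2: π = [0.2012, 0.1855, 0.1797, 0.2637, 0.1699]
t=3: π = [0.1926, 0.1792, 0.1812, 0.2744, 0.1726]
t=4: π = [0.1922, 0.1809, 0.1817, 0.2735, 0.1717]

π = [0.1922, 0.1809, 0.1817, 0.2735, 0.1717]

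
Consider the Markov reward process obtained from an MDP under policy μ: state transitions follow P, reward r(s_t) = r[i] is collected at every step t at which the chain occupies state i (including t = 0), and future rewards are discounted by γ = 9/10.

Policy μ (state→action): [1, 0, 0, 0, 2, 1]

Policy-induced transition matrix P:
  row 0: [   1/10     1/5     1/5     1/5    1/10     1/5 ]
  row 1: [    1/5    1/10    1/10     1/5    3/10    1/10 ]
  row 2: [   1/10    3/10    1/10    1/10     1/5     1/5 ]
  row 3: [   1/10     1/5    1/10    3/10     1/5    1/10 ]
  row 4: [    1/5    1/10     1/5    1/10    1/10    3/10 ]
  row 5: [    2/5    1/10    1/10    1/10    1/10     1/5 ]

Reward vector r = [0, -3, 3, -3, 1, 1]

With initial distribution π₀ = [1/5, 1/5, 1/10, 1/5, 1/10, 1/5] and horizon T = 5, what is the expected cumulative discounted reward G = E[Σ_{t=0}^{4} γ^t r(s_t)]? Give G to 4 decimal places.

G = -1.3994

t=0: π = [0.2000, 0.2000, 0.1000, 0.2000, 0.1000, 0.2000], E[r] = -0.6000, γ^t·E[r] = -0.600000, running G = -0.600000
t=1: π = [0.1900, 0.1600, 0.1300, 0.1800, 0.1700, 0.1700], E[r] = -0.2900, γ^t·E[r] = -0.261000, running G = -0.861000
t=2: π = [0.1840, 0.1630, 0.1360, 0.1710, 0.1630, 0.1830], E[r] = -0.2480, γ^t·E[r] = -0.200880, running G = -1.061880
t=3: π = [0.1875, 0.1627, 0.1347, 0.1689, 0.1633, 0.1829], E[r] = -0.2445, γ^t·E[r] = -0.178241, running G = -1.240121
t=4: π = [0.1875, 0.1626, 0.1351, 0.1688, 0.1629, 0.1832], E[r] = -0.2428, γ^t·E[r] = -0.159321, running G = -1.399441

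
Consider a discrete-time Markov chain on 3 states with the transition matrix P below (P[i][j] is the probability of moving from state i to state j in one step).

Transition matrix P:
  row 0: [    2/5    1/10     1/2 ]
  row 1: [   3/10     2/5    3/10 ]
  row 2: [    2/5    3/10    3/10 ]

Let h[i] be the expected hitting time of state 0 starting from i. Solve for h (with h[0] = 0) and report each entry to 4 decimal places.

h = [0.0000, 3.0303, 2.7273]

First-step conditioning: h[0] = 0; for i ≠ 0, h[i] = 1 + Σ_k P[i][k]·h[k].
  h[1] = 1 + 2/5·h[1] + 3/10·h[2]
  h[2] = 1 + 3/10·h[1] + 3/10·h[2]
Solving the 2×2 linear system over states ≠ 0 gives exactly h = [0, 100/33, 30/11] (h[0] = 0 is the target).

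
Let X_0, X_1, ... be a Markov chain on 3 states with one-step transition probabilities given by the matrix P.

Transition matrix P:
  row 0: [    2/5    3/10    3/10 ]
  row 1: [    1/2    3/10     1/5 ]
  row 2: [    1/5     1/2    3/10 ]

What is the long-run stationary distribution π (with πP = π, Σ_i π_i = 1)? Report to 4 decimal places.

π = [0.3824, 0.3529, 0.2647]

Balance equations π_j = Σ_i π_i·P[i][j]:
  π_0 = 2/5·π_0 + 1/2·π_1 + 1/5·π_2
  π_1 = 3/10·π_0 + 3/10·π_1 + 1/2·π_2
  normalize: π_0 + π_1 + π_2 = 1
Solving the linear system gives exactly π = [13/34, 6/17, 9/34].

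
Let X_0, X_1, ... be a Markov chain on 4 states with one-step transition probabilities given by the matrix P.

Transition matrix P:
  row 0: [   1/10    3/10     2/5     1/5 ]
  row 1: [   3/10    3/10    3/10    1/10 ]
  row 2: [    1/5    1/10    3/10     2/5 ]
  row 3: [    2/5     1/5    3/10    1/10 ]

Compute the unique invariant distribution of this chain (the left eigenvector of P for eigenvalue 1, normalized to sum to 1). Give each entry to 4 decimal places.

π = [0.2414, 0.2130, 0.3241, 0.2214]

Balance equations π_j = Σ_i π_i·P[i][j]:
  π_0 = 1/10·π_0 + 3/10·π_1 + 1/5·π_2 + 2/5·π_3
  π_1 = 3/10·π_0 + 3/10·π_1 + 1/10·π_2 + 1/5·π_3
  π_2 = 2/5·π_0 + 3/10·π_1 + 3/10·π_2 + 3/10·π_3
  normalize: π_0 + π_1 + π_2 + π_3 = 1
Solving the linear system gives exactly π = [289/1197, 85/399, 388/1197, 265/1197].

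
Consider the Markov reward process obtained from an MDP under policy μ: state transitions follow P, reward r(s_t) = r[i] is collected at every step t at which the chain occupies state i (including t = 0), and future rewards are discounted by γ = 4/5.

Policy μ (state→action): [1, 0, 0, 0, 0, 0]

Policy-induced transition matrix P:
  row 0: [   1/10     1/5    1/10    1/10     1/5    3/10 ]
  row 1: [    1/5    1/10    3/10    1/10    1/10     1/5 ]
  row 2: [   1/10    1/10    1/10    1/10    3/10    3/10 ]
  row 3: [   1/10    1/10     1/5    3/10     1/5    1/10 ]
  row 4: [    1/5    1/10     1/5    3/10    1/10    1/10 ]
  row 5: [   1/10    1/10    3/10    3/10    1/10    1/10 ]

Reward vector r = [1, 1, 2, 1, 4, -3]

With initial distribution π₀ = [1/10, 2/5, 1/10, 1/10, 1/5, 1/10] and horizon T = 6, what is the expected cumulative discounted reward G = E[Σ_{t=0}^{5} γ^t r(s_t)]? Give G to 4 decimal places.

G = 3.9309

t=0: π = [0.1000, 0.4000, 0.1000, 0.1000, 0.2000, 0.1000], E[r] = 1.3000, γ^t·E[r] = 1.300000, running G = 1.300000
t=1: π = [0.1600, 0.1100, 0.2300, 0.1800, 0.1400, 0.1800], E[r] = 0.9300, γ^t·E[r] = 0.744000, running G = 2.044000
t=2: π = [0.1250, 0.1160, 0.1900, 0.2000, 0.1800, 0.1890], E[r] = 0.9740, γ^t·E[r] = 0.623360, running G = 2.667360
t=3: π = [0.1296, 0.1125, 0.1990, 0.2138, 0.1705, 0.1746], E[r] = 1.0121, γ^t·E[r] = 0.518195, running G = 3.185555
t=4: π = [0.1283, 0.1130, 0.1959, 0.2118, 0.1741, 0.1770], E[r] = 1.0104, γ^t·E[r] = 0.413856, running G = 3.599411
t=5: π = [0.1287, 0.1128, 0.1966, 0.2126, 0.1732, 0.1761], E[r] = 1.0116, γ^t·E[r] = 0.331484, running G = 3.930895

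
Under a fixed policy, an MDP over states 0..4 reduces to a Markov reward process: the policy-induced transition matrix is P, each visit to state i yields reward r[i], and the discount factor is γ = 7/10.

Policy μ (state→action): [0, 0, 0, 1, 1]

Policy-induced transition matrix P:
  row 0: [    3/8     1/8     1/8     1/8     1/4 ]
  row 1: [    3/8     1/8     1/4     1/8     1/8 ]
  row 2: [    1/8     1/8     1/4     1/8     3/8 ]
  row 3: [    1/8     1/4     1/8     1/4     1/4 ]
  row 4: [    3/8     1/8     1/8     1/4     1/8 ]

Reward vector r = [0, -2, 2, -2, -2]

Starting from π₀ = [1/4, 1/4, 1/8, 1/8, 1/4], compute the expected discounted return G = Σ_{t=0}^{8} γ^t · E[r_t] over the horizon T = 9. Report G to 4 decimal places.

G = -2.6268

t=0: π = [0.2500, 0.2500, 0.1250, 0.1250, 0.2500], E[r] = -1.0000, γ^t·E[r] = -1.000000, running G = -1.000000
t=1: π = [0.3125, 0.1406, 0.1719, 0.1719, 0.2031], E[r] = -0.6875, γ^t·E[r] = -0.481250, running G = -1.481250
t=2: π = [0.2891, 0.1465, 0.1641, 0.1719, 0.2285], E[r] = -0.7656, γ^t·E[r] = -0.375156, running G = -1.856406
t=3: π = [0.2910, 0.1465, 0.1638, 0.1750, 0.2236], E[r] = -0.7627, γ^t·E[r] = -0.261604, running G = -2.118011
t=4: π = [0.2903, 0.1469, 0.1638, 0.1748, 0.2242], E[r] = -0.7643, γ^t·E[r] = -0.183504, running G = -2.301515
t=5: π = [0.2903, 0.1469, 0.1638, 0.1749, 0.2241], E[r] = -0.7640, γ^t·E[r] = -0.128402, running G = -2.429917
t=6: π = [0.2903, 0.1469, 0.1638, 0.1749, 0.2241], E[r] = -0.7640, γ^t·E[r] = -0.089885, running G = -2.519802
t=7: π = [0.2903, 0.1469, 0.1638, 0.1749, 0.2241], E[r] = -0.7640, γ^t·E[r] = -0.062919, running G = -2.582721
t=8: π = [0.2903, 0.1469, 0.1638, 0.1749, 0.2241], E[r] = -0.7640, γ^t·E[r] = -0.044043, running G = -2.626765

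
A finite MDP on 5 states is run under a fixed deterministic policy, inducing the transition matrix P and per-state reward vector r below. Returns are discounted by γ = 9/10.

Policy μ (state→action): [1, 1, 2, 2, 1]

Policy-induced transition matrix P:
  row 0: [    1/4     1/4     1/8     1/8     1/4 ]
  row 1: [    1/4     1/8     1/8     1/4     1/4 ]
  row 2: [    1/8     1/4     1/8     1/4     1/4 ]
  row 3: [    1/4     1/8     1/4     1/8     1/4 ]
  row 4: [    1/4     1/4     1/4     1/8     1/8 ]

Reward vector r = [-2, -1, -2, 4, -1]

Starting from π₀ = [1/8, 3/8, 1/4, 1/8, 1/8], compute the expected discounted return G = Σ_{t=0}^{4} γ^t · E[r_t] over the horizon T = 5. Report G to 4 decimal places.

G = -2.2831

t=0: π = [0.1250, 0.3750, 0.2500, 0.1250, 0.1250], E[r] = -0.7500, γ^t·E[r] = -0.750000, running G = -0.750000
t=1: π = [0.2188, 0.1875, 0.1563, 0.2031, 0.2344], E[r] = -0.3594, γ^t·E[r] = -0.323438, running G = -1.073438
t=2: π = [0.2305, 0.2012, 0.1797, 0.1680, 0.2207], E[r] = -0.5703, γ^t·E[r] = -0.461953, running G = -1.535391
t=3: π = [0.2275, 0.2039, 0.1736, 0.1726, 0.2224], E[r] = -0.5381, γ^t·E[r] = -0.392265, running G = -1.927655
t=4: π = [0.2283, 0.2029, 0.1744, 0.1722, 0.2222], E[r] = -0.5418, γ^t·E[r] = -0.355461, running G = -2.283116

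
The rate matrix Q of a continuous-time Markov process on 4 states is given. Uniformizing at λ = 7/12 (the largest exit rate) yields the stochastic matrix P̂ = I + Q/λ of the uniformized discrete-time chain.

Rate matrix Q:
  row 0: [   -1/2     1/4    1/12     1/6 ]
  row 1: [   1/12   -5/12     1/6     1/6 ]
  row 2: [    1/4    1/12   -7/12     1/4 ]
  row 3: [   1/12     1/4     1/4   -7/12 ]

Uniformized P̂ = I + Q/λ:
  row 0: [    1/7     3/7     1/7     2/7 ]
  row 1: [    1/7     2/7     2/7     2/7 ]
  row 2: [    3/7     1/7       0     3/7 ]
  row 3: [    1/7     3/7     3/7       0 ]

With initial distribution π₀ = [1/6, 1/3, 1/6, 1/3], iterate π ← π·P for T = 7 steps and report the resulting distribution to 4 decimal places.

t=0: π = [0.1667, 0.3333, 0.1667, 0.3333]
t=1: π = [0.1905, 0.3333, 0.2619, 0.2143]
t=2: π = [0.2177, 0.3061, 0.2143, 0.2619]
t=3: π = [0.2041, 0.3236, 0.2308, 0.2415]
t=4: π = [0.2088, 0.3164, 0.2251, 0.2497]
t=5: π = [0.2072, 0.3191, 0.2272, 0.2465]
t=6: π = [0.2078, 0.3181, 0.2264, 0.2477]
t=7: π = [0.2075, 0.3184, 0.2267, 0.2473]

π = [0.2075, 0.3184, 0.2267, 0.2473]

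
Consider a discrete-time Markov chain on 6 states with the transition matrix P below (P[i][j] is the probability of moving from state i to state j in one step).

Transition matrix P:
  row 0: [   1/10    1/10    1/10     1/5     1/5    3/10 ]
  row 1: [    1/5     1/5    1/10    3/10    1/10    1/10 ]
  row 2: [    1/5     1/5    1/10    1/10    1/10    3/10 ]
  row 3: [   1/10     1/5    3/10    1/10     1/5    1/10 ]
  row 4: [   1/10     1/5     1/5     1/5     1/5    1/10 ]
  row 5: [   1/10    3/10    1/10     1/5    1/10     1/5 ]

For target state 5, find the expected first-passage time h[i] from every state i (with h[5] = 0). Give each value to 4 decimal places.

h = [5.0925, 6.2119, 4.9915, 6.1018, 6.2129, 0.0000]

First-step conditioning: h[5] = 0; for i ≠ 5, h[i] = 1 + Σ_k P[i][k]·h[k].
  h[0] = 1 + 1/10·h[0] + 1/10·h[1] + 1/10·h[2] + 1/5·h[3] + 1/5·h[4]
  h[1] = 1 + 1/5·h[0] + 1/5·h[1] + 1/10·h[2] + 3/10·h[3] + 1/10·h[4]
  h[2] = 1 + 1/5·h[0] + 1/5·h[1] + 1/10·h[2] + 1/10·h[3] + 1/10·h[4]
  h[3] = 1 + 1/10·h[0] + 1/5·h[1] + 3/10·h[2] + 1/10·h[3] + 1/5·h[4]
  h[4] = 1 + 1/10·h[0] + 1/5·h[1] + 1/5·h[2] + 1/5·h[3] + 1/5·h[4]
Solving the 5×5 linear system over states ≠ 5 gives exactly h = [50910/9997, 62100/9997, 49900/9997, 61000/9997, 62110/9997, 0] (h[5] = 0 is the target).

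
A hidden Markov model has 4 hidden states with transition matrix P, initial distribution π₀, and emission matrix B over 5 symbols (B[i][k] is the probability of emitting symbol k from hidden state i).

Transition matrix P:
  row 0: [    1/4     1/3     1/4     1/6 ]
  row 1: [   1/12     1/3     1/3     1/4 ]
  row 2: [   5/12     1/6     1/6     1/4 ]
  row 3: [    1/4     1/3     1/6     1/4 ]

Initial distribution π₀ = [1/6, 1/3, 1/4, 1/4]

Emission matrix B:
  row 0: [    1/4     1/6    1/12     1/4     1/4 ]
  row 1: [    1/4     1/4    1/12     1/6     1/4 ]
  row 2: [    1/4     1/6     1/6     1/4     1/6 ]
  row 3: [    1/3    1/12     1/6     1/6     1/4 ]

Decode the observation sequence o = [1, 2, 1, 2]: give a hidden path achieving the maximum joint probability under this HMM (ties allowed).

t=0: δ = [2.778e-02, 8.333e-02, 4.167e-02, 2.083e-02]  (obs o_0=1)
t=1: δ = [1.447e-03, 2.315e-03, 4.630e-03, 3.472e-03]  ψ = [2, 1, 1, 1]  (obs o_1=2)
t=2: δ = [3.215e-04, 2.894e-04, 1.286e-04, 9.645e-05]  ψ = [2, 3, 1, 2]  (obs o_2=1)
t=3: δ = [6.698e-06, 8.931e-06, 1.608e-05, 1.206e-05]  ψ = [0, 0, 1, 1]  (obs o_3=2)
backtrack: best end state = 2; path = [1, 3, 1, 2]

path = [1, 3, 1, 2]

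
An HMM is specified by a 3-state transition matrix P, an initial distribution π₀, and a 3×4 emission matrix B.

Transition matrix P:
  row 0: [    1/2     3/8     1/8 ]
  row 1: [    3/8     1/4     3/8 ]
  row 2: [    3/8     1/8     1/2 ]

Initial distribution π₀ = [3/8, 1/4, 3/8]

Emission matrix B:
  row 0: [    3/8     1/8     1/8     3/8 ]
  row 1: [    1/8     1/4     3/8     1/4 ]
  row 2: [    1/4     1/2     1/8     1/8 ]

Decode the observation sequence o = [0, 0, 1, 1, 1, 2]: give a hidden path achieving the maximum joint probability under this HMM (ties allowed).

t=0: δ = [1.406e-01, 3.125e-02, 9.375e-02]  (obs o_0=0)
t=1: δ = [2.637e-02, 6.592e-03, 1.172e-02]  ψ = [0, 0, 2]  (obs o_1=0)
t=2: δ = [1.648e-03, 2.472e-03, 2.930e-03]  ψ = [0, 0, 2]  (obs o_2=1)
t=3: δ = [1.373e-04, 1.545e-04, 7.324e-04]  ψ = [2, 0, 2]  (obs o_3=1)
t=4: δ = [3.433e-05, 2.289e-05, 1.831e-04]  ψ = [2, 2, 2]  (obs o_4=1)
t=5: δ = [8.583e-06, 8.583e-06, 1.144e-05]  ψ = [2, 2, 2]  (obs o_5=2)
backtrack: best end state = 2; path = [2, 2, 2, 2, 2, 2]

path = [2, 2, 2, 2, 2, 2]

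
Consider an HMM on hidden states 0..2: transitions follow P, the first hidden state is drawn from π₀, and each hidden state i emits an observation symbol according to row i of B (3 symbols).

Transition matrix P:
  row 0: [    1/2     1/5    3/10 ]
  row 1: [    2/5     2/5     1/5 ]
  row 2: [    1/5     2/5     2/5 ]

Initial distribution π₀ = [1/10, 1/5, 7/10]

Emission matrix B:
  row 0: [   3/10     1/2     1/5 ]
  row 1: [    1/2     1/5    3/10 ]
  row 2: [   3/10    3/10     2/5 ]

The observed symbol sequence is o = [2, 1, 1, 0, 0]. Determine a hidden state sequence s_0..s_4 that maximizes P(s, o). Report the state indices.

t=0: δ = [2.000e-02, 6.000e-02, 2.800e-01]  (obs o_0=2)
t=1: δ = [2.800e-02, 2.240e-02, 3.360e-02]  ψ = [2, 2, 2]  (obs o_1=1)
t=2: δ = [7.000e-03, 2.688e-03, 4.032e-03]  ψ = [0, 2, 2]  (obs o_2=1)
t=3: δ = [1.050e-03, 8.064e-04, 6.300e-04]  ψ = [0, 2, 0]  (obs o_3=0)
t=4: δ = [1.575e-04, 1.613e-04, 9.450e-05]  ψ = [0, 1, 0]  (obs o_4=0)
backtrack: best end state = 1; path = [2, 2, 2, 1, 1]

path = [2, 2, 2, 1, 1]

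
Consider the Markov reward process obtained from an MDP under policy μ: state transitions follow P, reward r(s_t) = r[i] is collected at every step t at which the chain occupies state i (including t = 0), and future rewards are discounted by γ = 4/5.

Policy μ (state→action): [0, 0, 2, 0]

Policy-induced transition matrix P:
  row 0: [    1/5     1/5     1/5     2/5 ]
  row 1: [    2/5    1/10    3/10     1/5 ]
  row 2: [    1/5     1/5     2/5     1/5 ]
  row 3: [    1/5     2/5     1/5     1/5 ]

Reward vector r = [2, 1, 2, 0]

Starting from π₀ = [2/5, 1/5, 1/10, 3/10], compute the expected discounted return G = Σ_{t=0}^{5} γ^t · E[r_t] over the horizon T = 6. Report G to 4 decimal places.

G = 4.5662

t=0: π = [0.4000, 0.2000, 0.1000, 0.3000], E[r] = 1.2000, γ^t·E[r] = 1.200000, running G = 1.200000
t=1: π = [0.2400, 0.2400, 0.2400, 0.2800], E[r] = 1.2000, γ^t·E[r] = 0.960000, running G = 2.160000
t=2: π = [0.2480, 0.2320, 0.2720, 0.2480], E[r] = 1.2720, γ^t·E[r] = 0.814080, running G = 2.974080
t=3: π = [0.2464, 0.2264, 0.2776, 0.2496], E[r] = 1.2744, γ^t·E[r] = 0.652493, running G = 3.626573
t=4: π = [0.2453, 0.2273, 0.2782, 0.2493], E[r] = 1.2742, γ^t·E[r] = 0.521896, running G = 4.148469
t=5: π = [0.2455, 0.2271, 0.2784, 0.2491], E[r] = 1.2748, γ^t·E[r] = 0.417713, running G = 4.566182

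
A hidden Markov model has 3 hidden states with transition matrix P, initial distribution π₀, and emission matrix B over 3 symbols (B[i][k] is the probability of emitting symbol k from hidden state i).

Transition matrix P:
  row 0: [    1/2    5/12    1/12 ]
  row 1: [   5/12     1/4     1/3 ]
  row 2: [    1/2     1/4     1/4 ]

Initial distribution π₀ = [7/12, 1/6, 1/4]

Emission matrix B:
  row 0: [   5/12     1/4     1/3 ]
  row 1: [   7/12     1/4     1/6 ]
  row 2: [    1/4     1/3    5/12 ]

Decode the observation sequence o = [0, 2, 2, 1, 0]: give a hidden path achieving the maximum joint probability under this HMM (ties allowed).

t=0: δ = [2.431e-01, 9.722e-02, 6.250e-02]  (obs o_0=0)
t=1: δ = [4.051e-02, 1.688e-02, 1.350e-02]  ψ = [0, 0, 1]  (obs o_1=2)
t=2: δ = [6.752e-03, 2.813e-03, 2.344e-03]  ψ = [0, 0, 1]  (obs o_2=2)
t=3: δ = [8.439e-04, 7.033e-04, 3.126e-04]  ψ = [0, 0, 1]  (obs o_3=1)
t=4: δ = [1.758e-04, 2.051e-04, 5.861e-05]  ψ = [0, 0, 1]  (obs o_4=0)
backtrack: best end state = 1; path = [0, 0, 0, 0, 1]

path = [0, 0, 0, 0, 1]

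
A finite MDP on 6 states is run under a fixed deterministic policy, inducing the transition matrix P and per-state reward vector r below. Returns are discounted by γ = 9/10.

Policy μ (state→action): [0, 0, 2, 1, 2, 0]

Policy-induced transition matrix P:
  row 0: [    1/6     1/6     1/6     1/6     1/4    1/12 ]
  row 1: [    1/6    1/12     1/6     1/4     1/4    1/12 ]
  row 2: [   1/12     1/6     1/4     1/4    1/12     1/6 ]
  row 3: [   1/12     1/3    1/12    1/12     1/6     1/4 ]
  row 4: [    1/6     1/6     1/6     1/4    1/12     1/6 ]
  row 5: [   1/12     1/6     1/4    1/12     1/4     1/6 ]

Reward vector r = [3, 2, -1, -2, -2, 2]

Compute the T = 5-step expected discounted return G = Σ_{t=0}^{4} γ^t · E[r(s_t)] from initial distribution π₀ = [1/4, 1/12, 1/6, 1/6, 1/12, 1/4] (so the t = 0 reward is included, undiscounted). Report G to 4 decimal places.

t=0: π = [0.2500, 0.0833, 0.1667, 0.1667, 0.0833, 0.2500], E[r] = 0.7500, γ^t·E[r] = 0.750000, running G = 0.750000
t=1: π = [0.1181, 0.1875, 0.1875, 0.1597, 0.1944, 0.1528], E[r] = 0.1389, γ^t·E[r] = 0.125000, running G = 0.875000
t=2: π = [0.1250, 0.1777, 0.1817, 0.1881, 0.1730, 0.1545], E[r] = 0.1354, γ^t·E[r] = 0.109688, running G = 0.984688
t=3: π = [0.1230, 0.1832, 0.1790, 0.1825, 0.1752, 0.1571], E[r] = 0.1552, γ^t·E[r] = 0.113133, running G = 1.097820
t=4: π = [0.1234, 0.1818, 0.1795, 0.1832, 0.1758, 0.1564], E[r] = 0.1494, γ^t·E[r] = 0.098023, running G = 1.195843

G = 1.1958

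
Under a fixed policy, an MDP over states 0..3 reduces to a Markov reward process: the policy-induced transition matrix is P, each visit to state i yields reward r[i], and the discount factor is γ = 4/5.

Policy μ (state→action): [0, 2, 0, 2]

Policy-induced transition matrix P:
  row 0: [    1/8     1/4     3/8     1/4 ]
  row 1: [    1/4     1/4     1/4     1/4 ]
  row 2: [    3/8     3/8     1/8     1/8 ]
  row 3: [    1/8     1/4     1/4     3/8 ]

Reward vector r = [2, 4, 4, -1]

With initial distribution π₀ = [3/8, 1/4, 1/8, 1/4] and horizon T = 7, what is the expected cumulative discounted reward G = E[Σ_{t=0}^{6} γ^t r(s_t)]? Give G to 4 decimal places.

t=0: π = [0.3750, 0.2500, 0.1250, 0.2500], E[r] = 2.0000, γ^t·E[r] = 2.000000, running G = 2.000000
t=1: π = [0.1875, 0.2656, 0.2813, 0.2656], E[r] = 2.2969, γ^t·E[r] = 1.837500, running G = 3.837500
t=2: π = [0.2285, 0.2852, 0.2383, 0.2480], E[r] = 2.3027, γ^t·E[r] = 1.473750, running G = 5.311250
t=3: π = [0.2202, 0.2798, 0.2488, 0.2512], E[r] = 2.3035, γ^t·E[r] = 1.179375, running G = 6.490625
t=4: π = [0.2222, 0.2811, 0.2464, 0.2503], E[r] = 2.3041, γ^t·E[r] = 0.943775, running G = 7.434400
t=5: π = [0.2217, 0.2808, 0.2470, 0.2505], E[r] = 2.3041, γ^t·E[r] = 0.755004, running G = 8.189404
t=6: π = [0.2218, 0.2809, 0.2468, 0.2504], E[r] = 2.3041, γ^t·E[r] = 0.604011, running G = 8.793414

G = 8.7934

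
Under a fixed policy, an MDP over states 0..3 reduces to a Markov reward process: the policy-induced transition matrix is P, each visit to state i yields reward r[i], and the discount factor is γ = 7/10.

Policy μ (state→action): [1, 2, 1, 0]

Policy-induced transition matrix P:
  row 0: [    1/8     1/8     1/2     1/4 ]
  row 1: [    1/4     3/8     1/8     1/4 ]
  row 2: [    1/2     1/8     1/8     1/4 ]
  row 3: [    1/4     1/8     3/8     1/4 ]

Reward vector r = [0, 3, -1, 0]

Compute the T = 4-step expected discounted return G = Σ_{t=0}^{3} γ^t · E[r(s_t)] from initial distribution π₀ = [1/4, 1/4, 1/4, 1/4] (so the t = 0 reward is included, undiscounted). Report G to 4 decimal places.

t=0: π = [0.2500, 0.2500, 0.2500, 0.2500], E[r] = 0.5000, γ^t·E[r] = 0.500000, running G = 0.500000
t=1: π = [0.2813, 0.1875, 0.2813, 0.2500], E[r] = 0.2813, γ^t·E[r] = 0.196875, running G = 0.696875
t=2: π = [0.2852, 0.1719, 0.2930, 0.2500], E[r] = 0.2227, γ^t·E[r] = 0.109102, running G = 0.805977
t=3: π = [0.2876, 0.1680, 0.2944, 0.2500], E[r] = 0.2095, γ^t·E[r] = 0.071849, running G = 0.877826

G = 0.8778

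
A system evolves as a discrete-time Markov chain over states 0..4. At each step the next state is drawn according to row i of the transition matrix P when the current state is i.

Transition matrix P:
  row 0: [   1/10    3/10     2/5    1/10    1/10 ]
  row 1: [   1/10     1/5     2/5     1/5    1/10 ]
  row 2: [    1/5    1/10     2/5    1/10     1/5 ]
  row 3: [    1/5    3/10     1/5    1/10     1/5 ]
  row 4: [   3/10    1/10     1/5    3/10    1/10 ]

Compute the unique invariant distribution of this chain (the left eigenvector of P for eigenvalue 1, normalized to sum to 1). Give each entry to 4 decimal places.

π = [0.1786, 0.1837, 0.3406, 0.1481, 0.1489]

Balance equations π_j = Σ_i π_i·P[i][j]:
  π_0 = 1/10·π_0 + 1/10·π_1 + 1/5·π_2 + 1/5·π_3 + 3/10·π_4
  π_1 = 3/10·π_0 + 1/5·π_1 + 1/10·π_2 + 3/10·π_3 + 1/10·π_4
  π_2 = 2/5·π_0 + 2/5·π_1 + 2/5·π_2 + 1/5·π_3 + 1/5·π_4
  π_3 = 1/10·π_0 + 1/5·π_1 + 1/10·π_2 + 1/10·π_3 + 3/10·π_4
  normalize: π_0 + π_1 + π_2 + π_3 + π_4 = 1
Solving the linear system gives exactly π = [82/459, 253/1377, 469/1377, 4/27, 205/1377].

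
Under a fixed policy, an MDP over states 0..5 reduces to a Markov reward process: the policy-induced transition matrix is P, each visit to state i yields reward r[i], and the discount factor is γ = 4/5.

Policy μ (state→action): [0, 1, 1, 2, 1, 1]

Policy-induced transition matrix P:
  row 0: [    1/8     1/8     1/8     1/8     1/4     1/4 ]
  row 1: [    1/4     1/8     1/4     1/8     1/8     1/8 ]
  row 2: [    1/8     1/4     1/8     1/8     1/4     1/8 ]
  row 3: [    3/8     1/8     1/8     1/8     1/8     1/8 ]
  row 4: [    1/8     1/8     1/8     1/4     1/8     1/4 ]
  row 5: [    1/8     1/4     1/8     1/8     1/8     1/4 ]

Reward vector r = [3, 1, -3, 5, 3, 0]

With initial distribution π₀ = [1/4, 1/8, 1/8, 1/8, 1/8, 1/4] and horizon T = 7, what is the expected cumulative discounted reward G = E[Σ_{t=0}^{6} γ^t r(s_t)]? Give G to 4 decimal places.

G = 5.9184

t=0: π = [0.2500, 0.1250, 0.1250, 0.1250, 0.1250, 0.2500], E[r] = 1.5000, γ^t·E[r] = 1.500000, running G = 1.500000
t=1: π = [0.1719, 0.1719, 0.1406, 0.1406, 0.1719, 0.2031], E[r] = 1.4844, γ^t·E[r] = 1.187500, running G = 2.687500
t=2: π = [0.1816, 0.1680, 0.1465, 0.1465, 0.1641, 0.1934], E[r] = 1.4980, γ^t·E[r] = 0.958750, running G = 3.646250
t=3: π = [0.1826, 0.1675, 0.1460, 0.1455, 0.1660, 0.1924], E[r] = 1.5029, γ^t·E[r] = 0.769500, running G = 4.415750
t=4: π = [0.1823, 0.1673, 0.1459, 0.1458, 0.1661, 0.1926], E[r] = 1.5034, γ^t·E[r] = 0.615800, running G = 5.031550
t=5: π = [0.1824, 0.1673, 0.1459, 0.1458, 0.1660, 0.1926], E[r] = 1.5035, γ^t·E[r] = 0.492675, running G = 5.524225
t=6: π = [0.1824, 0.1673, 0.1459, 0.1458, 0.1660, 0.1926], E[r] = 1.5035, γ^t·E[r] = 0.394135, running G = 5.918360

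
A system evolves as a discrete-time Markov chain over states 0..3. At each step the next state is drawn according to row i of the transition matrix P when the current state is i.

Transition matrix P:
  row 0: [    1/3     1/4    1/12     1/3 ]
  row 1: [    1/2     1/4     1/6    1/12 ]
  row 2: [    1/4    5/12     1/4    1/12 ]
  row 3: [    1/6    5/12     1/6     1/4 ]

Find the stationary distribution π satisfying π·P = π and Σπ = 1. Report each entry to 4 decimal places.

Balance equations π_j = Σ_i π_i·P[i][j]:
  π_0 = 1/3·π_0 + 1/2·π_1 + 1/4·π_2 + 1/6·π_3
  π_1 = 1/4·π_0 + 1/4·π_1 + 5/12·π_2 + 5/12·π_3
  π_2 = 1/12·π_0 + 1/6·π_1 + 1/4·π_2 + 1/6·π_3
  normalize: π_0 + π_1 + π_2 + π_3 = 1
Solving the linear system gives exactly π = [278/821, 507/1642, 124/821, 331/1642].

π = [0.3386, 0.3088, 0.1510, 0.2016]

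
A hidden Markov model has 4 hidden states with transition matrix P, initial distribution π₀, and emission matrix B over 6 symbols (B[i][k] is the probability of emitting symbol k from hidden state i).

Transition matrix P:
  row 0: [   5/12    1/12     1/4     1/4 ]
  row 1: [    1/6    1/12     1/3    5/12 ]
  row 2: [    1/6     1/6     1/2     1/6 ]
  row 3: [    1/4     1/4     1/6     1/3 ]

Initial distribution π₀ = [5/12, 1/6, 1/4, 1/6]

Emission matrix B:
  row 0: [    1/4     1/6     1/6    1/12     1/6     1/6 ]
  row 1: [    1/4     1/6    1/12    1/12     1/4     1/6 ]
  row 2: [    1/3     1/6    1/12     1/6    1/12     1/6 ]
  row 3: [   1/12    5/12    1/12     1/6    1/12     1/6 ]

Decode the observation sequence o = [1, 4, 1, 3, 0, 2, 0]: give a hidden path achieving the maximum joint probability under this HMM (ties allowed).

t=0: δ = [6.944e-02, 2.778e-02, 4.167e-02, 6.944e-02]  (obs o_0=1)
t=1: δ = [4.823e-03, 4.340e-03, 1.736e-03, 1.929e-03]  ψ = [0, 3, 2, 3]  (obs o_1=4)
t=2: δ = [3.349e-04, 8.038e-05, 2.411e-04, 7.535e-04]  ψ = [0, 3, 1, 1]  (obs o_2=1)
t=3: δ = [1.570e-05, 1.570e-05, 2.093e-05, 4.186e-05]  ψ = [3, 3, 3, 3]  (obs o_3=3)
t=4: δ = [2.616e-06, 2.616e-06, 3.489e-06, 1.163e-06]  ψ = [3, 3, 2, 3]  (obs o_4=0)
t=5: δ = [1.817e-07, 4.845e-08, 1.454e-07, 9.085e-08]  ψ = [0, 2, 2, 1]  (obs o_5=2)
t=6: δ = [1.893e-08, 6.056e-09, 2.423e-08, 3.785e-09]  ψ = [0, 2, 2, 0]  (obs o_6=0)
backtrack: best end state = 2; path = [3, 1, 3, 2, 2, 2, 2]

path = [3, 1, 3, 2, 2, 2, 2]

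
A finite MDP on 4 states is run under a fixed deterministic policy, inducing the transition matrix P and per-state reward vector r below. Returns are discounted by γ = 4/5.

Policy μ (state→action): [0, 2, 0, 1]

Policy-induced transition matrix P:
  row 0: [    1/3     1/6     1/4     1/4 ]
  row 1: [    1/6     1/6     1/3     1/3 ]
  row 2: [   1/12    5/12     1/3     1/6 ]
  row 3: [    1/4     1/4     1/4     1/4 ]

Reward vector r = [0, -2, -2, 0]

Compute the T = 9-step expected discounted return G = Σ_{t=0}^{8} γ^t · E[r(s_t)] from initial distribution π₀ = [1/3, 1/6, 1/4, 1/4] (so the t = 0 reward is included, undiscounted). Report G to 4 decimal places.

G = -4.5027

t=0: π = [0.3333, 0.1667, 0.2500, 0.2500], E[r] = -0.8333, γ^t·E[r] = -0.833333, running G = -0.833333
t=1: π = [0.2222, 0.2500, 0.2847, 0.2431], E[r] = -1.0694, γ^t·E[r] = -0.855556, running G = -1.688889
t=2: π = [0.2002, 0.2581, 0.2946, 0.2471], E[r] = -1.1053, γ^t·E[r] = -0.707407, running G = -2.396296
t=3: π = [0.1961, 0.2609, 0.2961, 0.2470], E[r] = -1.1139, γ^t·E[r] = -0.570321, running G = -2.966617
t=4: π = [0.1953, 0.2613, 0.2964, 0.2471], E[r] = -1.1153, γ^t·E[r] = -0.456846, running G = -3.423463
t=5: π = [0.1951, 0.2614, 0.2965, 0.2471], E[r] = -1.1157, γ^t·E[r] = -0.365581, running G = -3.789044
t=6: π = [0.1951, 0.2614, 0.2965, 0.2471], E[r] = -1.1157, γ^t·E[r] = -0.292479, running G = -4.081523
t=7: π = [0.1951, 0.2614, 0.2965, 0.2471], E[r] = -1.1157, γ^t·E[r] = -0.233986, running G = -4.315509
t=8: π = [0.1951, 0.2614, 0.2965, 0.2471], E[r] = -1.1157, γ^t·E[r] = -0.187189, running G = -4.502698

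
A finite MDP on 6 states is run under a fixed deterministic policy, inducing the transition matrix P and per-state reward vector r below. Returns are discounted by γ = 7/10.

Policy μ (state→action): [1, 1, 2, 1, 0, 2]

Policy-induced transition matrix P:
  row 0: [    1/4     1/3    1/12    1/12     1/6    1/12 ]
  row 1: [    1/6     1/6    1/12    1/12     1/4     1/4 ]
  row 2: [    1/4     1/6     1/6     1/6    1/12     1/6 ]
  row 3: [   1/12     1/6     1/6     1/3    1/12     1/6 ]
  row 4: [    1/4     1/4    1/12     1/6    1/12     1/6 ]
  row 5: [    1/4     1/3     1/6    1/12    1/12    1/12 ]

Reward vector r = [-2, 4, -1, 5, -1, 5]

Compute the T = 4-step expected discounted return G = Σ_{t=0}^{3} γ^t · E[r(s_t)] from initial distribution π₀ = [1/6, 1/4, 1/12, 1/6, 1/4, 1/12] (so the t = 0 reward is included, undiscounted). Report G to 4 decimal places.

t=0: π = [0.1667, 0.2500, 0.0833, 0.1667, 0.2500, 0.0833], E[r] = 1.5833, γ^t·E[r] = 1.583333, running G = 1.583333
t=1: π = [0.2014, 0.2292, 0.1111, 0.1528, 0.1389, 0.1667], E[r] = 1.8611, γ^t·E[r] = 1.302778, running G = 2.886111
t=2: π = [0.2054, 0.2396, 0.1192, 0.1424, 0.1383, 0.1551], E[r] = 1.7772, γ^t·E[r] = 0.870828, running G = 3.756939
t=3: π = [0.2063, 0.2383, 0.1181, 0.1404, 0.1404, 0.1566], E[r] = 1.7669, γ^t·E[r] = 0.606056, running G = 4.362995

G = 4.3630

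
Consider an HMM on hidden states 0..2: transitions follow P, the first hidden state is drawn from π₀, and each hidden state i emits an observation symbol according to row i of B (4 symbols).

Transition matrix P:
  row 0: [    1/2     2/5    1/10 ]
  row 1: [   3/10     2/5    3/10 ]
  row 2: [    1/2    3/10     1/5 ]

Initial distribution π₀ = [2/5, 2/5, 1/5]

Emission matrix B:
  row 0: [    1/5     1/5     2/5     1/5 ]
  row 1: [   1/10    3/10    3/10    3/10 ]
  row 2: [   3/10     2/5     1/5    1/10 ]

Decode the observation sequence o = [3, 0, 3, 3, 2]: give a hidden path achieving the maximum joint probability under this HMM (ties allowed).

t=0: δ = [8.000e-02, 1.200e-01, 2.000e-02]  (obs o_0=3)
t=1: δ = [8.000e-03, 4.800e-03, 1.080e-02]  ψ = [0, 1, 1]  (obs o_1=0)
t=2: δ = [1.080e-03, 9.720e-04, 2.160e-04]  ψ = [2, 2, 2]  (obs o_2=3)
t=3: δ = [1.080e-04, 1.296e-04, 2.916e-05]  ψ = [0, 0, 1]  (obs o_3=3)
t=4: δ = [2.160e-05, 1.555e-05, 7.776e-06]  ψ = [0, 1, 1]  (obs o_4=2)
backtrack: best end state = 0; path = [1, 2, 0, 0, 0]

path = [1, 2, 0, 0, 0]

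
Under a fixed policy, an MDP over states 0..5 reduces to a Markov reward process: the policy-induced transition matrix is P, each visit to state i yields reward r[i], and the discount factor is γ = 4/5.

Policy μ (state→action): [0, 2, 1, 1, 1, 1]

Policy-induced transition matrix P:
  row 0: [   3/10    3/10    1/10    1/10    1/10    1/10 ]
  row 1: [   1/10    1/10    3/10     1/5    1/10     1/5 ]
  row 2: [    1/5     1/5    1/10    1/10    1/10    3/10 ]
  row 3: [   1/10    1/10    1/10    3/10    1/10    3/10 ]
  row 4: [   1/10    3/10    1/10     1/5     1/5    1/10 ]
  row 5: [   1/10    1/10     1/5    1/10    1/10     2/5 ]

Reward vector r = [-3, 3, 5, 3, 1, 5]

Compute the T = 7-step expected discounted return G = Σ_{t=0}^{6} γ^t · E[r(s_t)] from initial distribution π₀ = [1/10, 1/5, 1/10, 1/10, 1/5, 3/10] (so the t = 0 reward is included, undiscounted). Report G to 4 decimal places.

t=0: π = [0.1000, 0.2000, 0.1000, 0.1000, 0.2000, 0.3000], E[r] = 2.8000, γ^t·E[r] = 2.800000, running G = 2.800000
t=1: π = [0.1300, 0.1700, 0.1700, 0.1600, 0.1200, 0.2500], E[r] = 2.8200, γ^t·E[r] = 2.256000, running G = 5.056000
t=2: π = [0.1430, 0.1670, 0.1590, 0.1610, 0.1120, 0.2580], E[r] = 2.7520, γ^t·E[r] = 1.761280, running G = 6.817280
t=3: π = [0.1445, 0.1669, 0.1592, 0.1601, 0.1112, 0.2581], E[r] = 2.7452, γ^t·E[r] = 1.405542, running G = 8.222822
t=4: π = [0.1448, 0.1671, 0.1592, 0.1598, 0.1111, 0.2580], E[r] = 2.7432, γ^t·E[r] = 1.123607, running G = 9.346429
t=5: π = [0.1449, 0.1671, 0.1592, 0.1598, 0.1111, 0.2579], E[r] = 2.7427, γ^t·E[r] = 0.898730, running G = 10.245159
t=6: π = [0.1449, 0.1671, 0.1592, 0.1598, 0.1111, 0.2579], E[r] = 2.7426, γ^t·E[r] = 0.718950, running G = 10.964109

G = 10.9641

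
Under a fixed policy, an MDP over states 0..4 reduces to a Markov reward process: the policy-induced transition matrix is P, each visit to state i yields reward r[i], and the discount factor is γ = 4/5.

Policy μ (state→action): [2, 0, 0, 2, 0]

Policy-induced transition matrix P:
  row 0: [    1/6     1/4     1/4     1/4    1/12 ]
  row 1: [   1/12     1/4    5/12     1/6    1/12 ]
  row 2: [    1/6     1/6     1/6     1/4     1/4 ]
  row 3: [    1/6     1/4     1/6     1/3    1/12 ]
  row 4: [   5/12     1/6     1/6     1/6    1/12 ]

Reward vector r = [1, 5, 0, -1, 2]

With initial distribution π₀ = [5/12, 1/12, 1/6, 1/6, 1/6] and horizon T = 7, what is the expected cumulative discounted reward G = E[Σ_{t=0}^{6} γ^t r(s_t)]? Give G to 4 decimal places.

t=0: π = [0.4167, 0.0833, 0.1667, 0.1667, 0.1667], E[r] = 1.0000, γ^t·E[r] = 1.000000, running G = 1.000000
t=1: π = [0.2014, 0.2222, 0.2222, 0.2431, 0.1111], E[r] = 1.2917, γ^t·E[r] = 1.033333, running G = 2.033333
t=2: π = [0.1759, 0.2222, 0.2390, 0.2425, 0.1204], E[r] = 1.2853, γ^t·E[r] = 0.822593, running G = 2.855926
t=3: π = [0.1782, 0.2201, 0.2369, 0.2417, 0.1232], E[r] = 1.2832, γ^t·E[r] = 0.656988, running G = 3.512914
t=4: π = [0.1791, 0.2200, 0.2365, 0.2415, 0.1228], E[r] = 1.2832, γ^t·E[r] = 0.525595, running G = 4.038509
t=5: π = [0.1790, 0.2201, 0.2366, 0.2416, 0.1228], E[r] = 1.2833, γ^t·E[r] = 0.420499, running G = 4.459007
t=6: π = [0.1790, 0.2201, 0.2366, 0.2416, 0.1228], E[r] = 1.2833, γ^t·E[r] = 0.336398, running G = 4.795405

G = 4.7954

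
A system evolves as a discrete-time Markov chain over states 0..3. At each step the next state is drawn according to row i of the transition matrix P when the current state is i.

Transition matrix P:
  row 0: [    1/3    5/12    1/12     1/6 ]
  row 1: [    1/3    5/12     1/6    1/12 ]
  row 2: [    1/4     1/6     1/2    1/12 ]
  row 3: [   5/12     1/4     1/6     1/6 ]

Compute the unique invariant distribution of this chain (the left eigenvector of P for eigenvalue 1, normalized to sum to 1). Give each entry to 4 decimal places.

Balance equations π_j = Σ_i π_i·P[i][j]:
  π_0 = 1/3·π_0 + 1/3·π_1 + 1/4·π_2 + 5/12·π_3
  π_1 = 5/12·π_0 + 5/12·π_1 + 1/6·π_2 + 1/4·π_3
  π_2 = 1/12·π_0 + 1/6·π_1 + 1/2·π_2 + 1/6·π_3
  normalize: π_0 + π_1 + π_2 + π_3 = 1
Solving the linear system gives exactly π = [338/1037, 21/61, 217/1037, 125/1037].

π = [0.3259, 0.3443, 0.2093, 0.1205]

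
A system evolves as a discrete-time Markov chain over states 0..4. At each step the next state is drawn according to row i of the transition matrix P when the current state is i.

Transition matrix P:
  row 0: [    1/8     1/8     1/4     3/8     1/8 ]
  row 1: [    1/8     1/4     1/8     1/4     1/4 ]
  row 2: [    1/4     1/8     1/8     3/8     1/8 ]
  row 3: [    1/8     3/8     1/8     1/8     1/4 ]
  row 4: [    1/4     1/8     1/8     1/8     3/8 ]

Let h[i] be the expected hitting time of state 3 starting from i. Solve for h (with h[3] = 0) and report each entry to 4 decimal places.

First-step conditioning: h[3] = 0; for i ≠ 3, h[i] = 1 + Σ_k P[i][k]·h[k].
  h[0] = 1 + 1/8·h[0] + 1/8·h[1] + 1/4·h[2] + 1/8·h[4]
  h[1] = 1 + 1/8·h[0] + 1/4·h[1] + 1/8·h[2] + 1/4·h[4]
  h[2] = 1 + 1/4·h[0] + 1/8·h[1] + 1/8·h[2] + 1/8·h[4]
  h[4] = 1 + 1/4·h[0] + 1/8·h[1] + 1/8·h[2] + 3/8·h[4]
Solving the 4×4 linear system over states ≠ 3 gives exactly h = [42/13, 50/13, 42/13, 0, 56/13] (h[3] = 0 is the target).

h = [3.2308, 3.8462, 3.2308, 0.0000, 4.3077]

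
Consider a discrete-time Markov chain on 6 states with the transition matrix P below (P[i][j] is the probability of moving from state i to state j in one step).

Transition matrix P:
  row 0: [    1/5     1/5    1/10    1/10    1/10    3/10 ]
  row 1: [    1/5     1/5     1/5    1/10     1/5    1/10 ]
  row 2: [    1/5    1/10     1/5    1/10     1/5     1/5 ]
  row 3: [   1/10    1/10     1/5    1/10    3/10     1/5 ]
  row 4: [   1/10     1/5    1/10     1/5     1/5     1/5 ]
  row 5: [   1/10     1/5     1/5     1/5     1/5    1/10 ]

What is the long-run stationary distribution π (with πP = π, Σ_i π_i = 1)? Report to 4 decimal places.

π = [0.1483, 0.1697, 0.1653, 0.1379, 0.1990, 0.1799]

Balance equations π_j = Σ_i π_i·P[i][j]:
  π_0 = 1/5·π_0 + 1/5·π_1 + 1/5·π_2 + 1/10·π_3 + 1/10·π_4 + 1/10·π_5
  π_1 = 1/5·π_0 + 1/5·π_1 + 1/10·π_2 + 1/10·π_3 + 1/5·π_4 + 1/5·π_5
  π_2 = 1/10·π_0 + 1/5·π_1 + 1/5·π_2 + 1/5·π_3 + 1/10·π_4 + 1/5·π_5
  π_3 = 1/10·π_0 + 1/10·π_1 + 1/10·π_2 + 1/10·π_3 + 1/5·π_4 + 1/5·π_5
  π_4 = 1/10·π_0 + 1/5·π_1 + 1/5·π_2 + 3/10·π_3 + 1/5·π_4 + 1/5·π_5
  normalize: π_0 + π_1 + π_2 + π_3 + π_4 + π_5 = 1
Solving the linear system gives exactly π = [14655/98801, 16765/98801, 16329/98801, 13623/98801, 19657/98801, 17772/98801].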